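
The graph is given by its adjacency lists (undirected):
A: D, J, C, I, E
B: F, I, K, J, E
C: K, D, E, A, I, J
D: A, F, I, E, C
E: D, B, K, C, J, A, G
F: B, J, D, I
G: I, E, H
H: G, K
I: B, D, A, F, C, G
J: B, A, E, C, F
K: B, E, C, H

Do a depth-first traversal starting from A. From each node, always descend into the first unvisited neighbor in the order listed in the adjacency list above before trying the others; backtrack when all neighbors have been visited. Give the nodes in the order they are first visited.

A, D, F, B, I, C, K, E, J, G, H

Visit A
A → D
D → F
F → B
B → I
I → C
C → K
K → E
E → J
E → G
G → H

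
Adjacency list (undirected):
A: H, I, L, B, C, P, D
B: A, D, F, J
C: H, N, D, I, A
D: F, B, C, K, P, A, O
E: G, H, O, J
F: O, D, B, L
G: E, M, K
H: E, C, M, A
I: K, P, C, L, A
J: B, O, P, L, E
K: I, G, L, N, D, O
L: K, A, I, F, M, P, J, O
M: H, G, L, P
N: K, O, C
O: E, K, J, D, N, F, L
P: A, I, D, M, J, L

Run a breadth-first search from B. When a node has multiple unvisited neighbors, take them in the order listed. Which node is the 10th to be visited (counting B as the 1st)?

P

Visit B; enqueue A, D, F, J → queue [A, D, F, J]
Visit A; enqueue H, I, L, C, P → queue [D, F, J, H, I, L, C, P]
Visit D; enqueue K, O → queue [F, J, H, I, L, C, P, K, O]
Visit F → queue [J, H, I, L, C, P, K, O]
Visit J; enqueue E → queue [H, I, L, C, P, K, O, E]
Visit H; enqueue M → queue [I, L, C, P, K, O, E, M]
Visit I → queue [L, C, P, K, O, E, M]
Visit L → queue [C, P, K, O, E, M]
Visit C; enqueue N → queue [P, K, O, E, M, N]
Visit P → queue [K, O, E, M, N]
Visit K; enqueue G → queue [O, E, M, N, G]
Visit O → queue [E, M, N, G]
Visit E → queue [M, N, G]
Visit M → queue [N, G]
Visit N → queue [G]
Visit G → queue []

Visit order: B, A, D, F, J, H, I, L, C, P, K, O, E, M, N, G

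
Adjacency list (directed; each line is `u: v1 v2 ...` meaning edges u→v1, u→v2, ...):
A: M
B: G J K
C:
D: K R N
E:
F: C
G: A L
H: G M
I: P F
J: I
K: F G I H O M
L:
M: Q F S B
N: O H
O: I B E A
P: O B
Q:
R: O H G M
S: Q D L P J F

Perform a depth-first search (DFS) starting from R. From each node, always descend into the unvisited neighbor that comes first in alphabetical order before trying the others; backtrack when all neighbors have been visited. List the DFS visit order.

R, G, A, M, B, J, I, F, C, P, O, E, K, H, Q, S, D, N, L

Visit R
R → G
G → A
A → M
M → B
B → J
J → I
I → F
F → C
I → P
P → O
O → E
B → K
K → H
M → Q
M → S
S → D
D → N
S → L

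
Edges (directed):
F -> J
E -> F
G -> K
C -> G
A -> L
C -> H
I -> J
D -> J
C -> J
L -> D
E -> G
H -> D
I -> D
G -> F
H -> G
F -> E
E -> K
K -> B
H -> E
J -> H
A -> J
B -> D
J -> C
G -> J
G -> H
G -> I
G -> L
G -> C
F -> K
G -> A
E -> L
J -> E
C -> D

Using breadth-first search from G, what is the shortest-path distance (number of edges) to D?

Level 0: G
Level 1: A, C, F, H, I, J, K, L
Level 2: B, D, E
D first appears at level 2.

2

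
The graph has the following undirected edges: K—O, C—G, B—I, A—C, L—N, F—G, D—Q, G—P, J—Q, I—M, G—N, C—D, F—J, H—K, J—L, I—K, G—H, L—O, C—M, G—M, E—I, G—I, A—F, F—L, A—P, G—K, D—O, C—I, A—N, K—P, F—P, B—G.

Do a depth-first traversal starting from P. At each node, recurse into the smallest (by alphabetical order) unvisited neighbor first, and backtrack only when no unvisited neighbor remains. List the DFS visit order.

Visit P
P → A
A → C
C → D
D → O
O → K
K → G
G → B
B → I
I → E
I → M
G → F
F → J
J → L
L → N
J → Q
G → H

P A C D O K G B I E M F J L N Q H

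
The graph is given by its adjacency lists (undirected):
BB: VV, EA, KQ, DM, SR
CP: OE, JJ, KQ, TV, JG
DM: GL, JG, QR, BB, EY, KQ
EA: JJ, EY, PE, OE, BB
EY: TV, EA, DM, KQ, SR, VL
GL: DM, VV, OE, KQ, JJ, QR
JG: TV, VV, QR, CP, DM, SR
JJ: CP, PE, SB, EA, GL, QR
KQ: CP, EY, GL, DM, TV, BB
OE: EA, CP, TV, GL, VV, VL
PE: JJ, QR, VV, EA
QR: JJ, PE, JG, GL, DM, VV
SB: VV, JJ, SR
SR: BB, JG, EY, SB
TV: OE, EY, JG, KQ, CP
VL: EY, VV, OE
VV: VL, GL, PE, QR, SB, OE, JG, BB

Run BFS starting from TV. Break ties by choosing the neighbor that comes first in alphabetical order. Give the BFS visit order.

TV, CP, EY, JG, KQ, OE, JJ, DM, EA, SR, VL, QR, VV, BB, GL, PE, SB

Visit TV; enqueue CP, EY, JG, KQ, OE → queue [CP, EY, JG, KQ, OE]
Visit CP; enqueue JJ → queue [EY, JG, KQ, OE, JJ]
Visit EY; enqueue DM, EA, SR, VL → queue [JG, KQ, OE, JJ, DM, EA, SR, VL]
Visit JG; enqueue QR, VV → queue [KQ, OE, JJ, DM, EA, SR, VL, QR, VV]
Visit KQ; enqueue BB, GL → queue [OE, JJ, DM, EA, SR, VL, QR, VV, BB, GL]
Visit OE → queue [JJ, DM, EA, SR, VL, QR, VV, BB, GL]
Visit JJ; enqueue PE, SB → queue [DM, EA, SR, VL, QR, VV, BB, GL, PE, SB]
Visit DM → queue [EA, SR, VL, QR, VV, BB, GL, PE, SB]
Visit EA → queue [SR, VL, QR, VV, BB, GL, PE, SB]
Visit SR → queue [VL, QR, VV, BB, GL, PE, SB]
Visit VL → queue [QR, VV, BB, GL, PE, SB]
Visit QR → queue [VV, BB, GL, PE, SB]
Visit VV → queue [BB, GL, PE, SB]
Visit BB → queue [GL, PE, SB]
Visit GL → queue [PE, SB]
Visit PE → queue [SB]
Visit SB → queue []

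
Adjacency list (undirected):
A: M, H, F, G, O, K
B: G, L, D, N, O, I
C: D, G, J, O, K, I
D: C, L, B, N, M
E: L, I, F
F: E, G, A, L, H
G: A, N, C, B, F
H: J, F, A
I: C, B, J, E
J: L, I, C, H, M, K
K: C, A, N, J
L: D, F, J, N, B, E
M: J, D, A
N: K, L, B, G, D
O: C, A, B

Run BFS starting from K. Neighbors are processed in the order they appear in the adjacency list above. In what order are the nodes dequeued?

Visit K; enqueue C, A, N, J → queue [C, A, N, J]
Visit C; enqueue D, G, O, I → queue [A, N, J, D, G, O, I]
Visit A; enqueue M, H, F → queue [N, J, D, G, O, I, M, H, F]
Visit N; enqueue L, B → queue [J, D, G, O, I, M, H, F, L, B]
Visit J → queue [D, G, O, I, M, H, F, L, B]
Visit D → queue [G, O, I, M, H, F, L, B]
Visit G → queue [O, I, M, H, F, L, B]
Visit O → queue [I, M, H, F, L, B]
Visit I; enqueue E → queue [M, H, F, L, B, E]
Visit M → queue [H, F, L, B, E]
Visit H → queue [F, L, B, E]
Visit F → queue [L, B, E]
Visit L → queue [B, E]
Visit B → queue [E]
Visit E → queue []

K, C, A, N, J, D, G, O, I, M, H, F, L, B, E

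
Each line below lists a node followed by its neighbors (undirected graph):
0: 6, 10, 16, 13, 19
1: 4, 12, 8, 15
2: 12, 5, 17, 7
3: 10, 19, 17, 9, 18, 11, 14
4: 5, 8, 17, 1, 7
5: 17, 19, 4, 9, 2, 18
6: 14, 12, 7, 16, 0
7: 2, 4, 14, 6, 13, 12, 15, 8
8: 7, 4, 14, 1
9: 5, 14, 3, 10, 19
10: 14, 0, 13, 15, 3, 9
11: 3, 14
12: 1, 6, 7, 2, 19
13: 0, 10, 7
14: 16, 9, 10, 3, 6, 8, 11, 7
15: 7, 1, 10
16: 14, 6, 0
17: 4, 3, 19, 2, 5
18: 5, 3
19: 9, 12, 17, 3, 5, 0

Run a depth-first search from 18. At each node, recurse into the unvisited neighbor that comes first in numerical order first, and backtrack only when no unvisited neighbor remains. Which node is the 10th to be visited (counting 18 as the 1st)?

Visit 18
18 → 3
3 → 9
9 → 5
5 → 2
2 → 7
7 → 4
4 → 1
1 → 8
8 → 14
14 → 6
6 → 0
0 → 10
10 → 13
10 → 15
0 → 16
0 → 19
19 → 12
19 → 17
14 → 11

Visit order: 18, 3, 9, 5, 2, 7, 4, 1, 8, 14, 6, 0, 10, 13, 15, 16, 19, 12, 17, 11

14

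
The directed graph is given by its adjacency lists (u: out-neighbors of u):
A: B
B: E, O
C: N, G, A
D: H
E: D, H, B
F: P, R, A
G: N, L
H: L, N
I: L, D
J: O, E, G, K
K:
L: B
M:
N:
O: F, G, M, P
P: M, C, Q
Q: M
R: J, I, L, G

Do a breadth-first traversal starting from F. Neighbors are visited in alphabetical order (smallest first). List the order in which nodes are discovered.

F → A → P → R → B → C → M → Q → G → I → J → L → E → O → N → D → K → H

Visit F; enqueue A, P, R → queue [A, P, R]
Visit A; enqueue B → queue [P, R, B]
Visit P; enqueue C, M, Q → queue [R, B, C, M, Q]
Visit R; enqueue G, I, J, L → queue [B, C, M, Q, G, I, J, L]
Visit B; enqueue E, O → queue [C, M, Q, G, I, J, L, E, O]
Visit C; enqueue N → queue [M, Q, G, I, J, L, E, O, N]
Visit M → queue [Q, G, I, J, L, E, O, N]
Visit Q → queue [G, I, J, L, E, O, N]
Visit G → queue [I, J, L, E, O, N]
Visit I; enqueue D → queue [J, L, E, O, N, D]
Visit J; enqueue K → queue [L, E, O, N, D, K]
Visit L → queue [E, O, N, D, K]
Visit E; enqueue H → queue [O, N, D, K, H]
Visit O → queue [N, D, K, H]
Visit N → queue [D, K, H]
Visit D → queue [K, H]
Visit K → queue [H]
Visit H → queue []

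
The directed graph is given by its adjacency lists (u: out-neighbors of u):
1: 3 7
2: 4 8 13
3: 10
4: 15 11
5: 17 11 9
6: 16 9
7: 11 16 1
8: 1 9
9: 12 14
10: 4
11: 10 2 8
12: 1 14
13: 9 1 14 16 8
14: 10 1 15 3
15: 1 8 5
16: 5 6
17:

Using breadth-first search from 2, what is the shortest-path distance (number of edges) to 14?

Level 0: 2
Level 1: 4, 8, 13
Level 2: 1, 9, 11, 14, 15, 16
Level 3: 3, 5, 6, 7, 10, 12
Level 4: 17
14 first appears at level 2.

2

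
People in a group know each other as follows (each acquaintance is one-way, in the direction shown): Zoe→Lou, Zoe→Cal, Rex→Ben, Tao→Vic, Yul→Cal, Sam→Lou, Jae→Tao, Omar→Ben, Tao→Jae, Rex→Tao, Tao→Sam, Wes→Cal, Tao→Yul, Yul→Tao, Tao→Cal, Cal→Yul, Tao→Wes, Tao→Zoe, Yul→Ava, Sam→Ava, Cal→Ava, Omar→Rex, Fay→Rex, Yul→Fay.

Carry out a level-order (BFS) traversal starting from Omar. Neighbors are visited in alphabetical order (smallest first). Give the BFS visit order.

Visit Omar; enqueue Ben, Rex → queue [Ben, Rex]
Visit Ben → queue [Rex]
Visit Rex; enqueue Tao → queue [Tao]
Visit Tao; enqueue Cal, Jae, Sam, Vic, Wes, Yul, Zoe → queue [Cal, Jae, Sam, Vic, Wes, Yul, Zoe]
Visit Cal; enqueue Ava → queue [Jae, Sam, Vic, Wes, Yul, Zoe, Ava]
Visit Jae → queue [Sam, Vic, Wes, Yul, Zoe, Ava]
Visit Sam; enqueue Lou → queue [Vic, Wes, Yul, Zoe, Ava, Lou]
Visit Vic → queue [Wes, Yul, Zoe, Ava, Lou]
Visit Wes → queue [Yul, Zoe, Ava, Lou]
Visit Yul; enqueue Fay → queue [Zoe, Ava, Lou, Fay]
Visit Zoe → queue [Ava, Lou, Fay]
Visit Ava → queue [Lou, Fay]
Visit Lou → queue [Fay]
Visit Fay → queue []

Omar Ben Rex Tao Cal Jae Sam Vic Wes Yul Zoe Ava Lou Fay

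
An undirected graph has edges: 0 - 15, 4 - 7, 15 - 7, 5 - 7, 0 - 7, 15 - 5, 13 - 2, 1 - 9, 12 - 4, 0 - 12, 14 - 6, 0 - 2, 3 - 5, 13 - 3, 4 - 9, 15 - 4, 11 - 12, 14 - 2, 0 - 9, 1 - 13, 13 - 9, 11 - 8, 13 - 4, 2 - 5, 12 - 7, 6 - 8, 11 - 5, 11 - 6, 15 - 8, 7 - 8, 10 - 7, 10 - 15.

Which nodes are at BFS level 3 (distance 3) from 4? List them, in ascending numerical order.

6, 14

Level 0: 4
Level 1: 7, 9, 12, 13, 15
Level 2: 0, 1, 2, 3, 5, 8, 10, 11
Level 3: 6, 14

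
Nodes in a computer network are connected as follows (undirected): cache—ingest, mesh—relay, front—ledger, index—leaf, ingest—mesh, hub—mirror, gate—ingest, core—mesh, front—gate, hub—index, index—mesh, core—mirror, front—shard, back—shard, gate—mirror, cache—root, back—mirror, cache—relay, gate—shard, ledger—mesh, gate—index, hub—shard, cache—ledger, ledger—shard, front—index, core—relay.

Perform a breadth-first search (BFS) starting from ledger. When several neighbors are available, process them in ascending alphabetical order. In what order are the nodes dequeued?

Visit ledger; enqueue cache, front, mesh, shard → queue [cache, front, mesh, shard]
Visit cache; enqueue ingest, relay, root → queue [front, mesh, shard, ingest, relay, root]
Visit front; enqueue gate, index → queue [mesh, shard, ingest, relay, root, gate, index]
Visit mesh; enqueue core → queue [shard, ingest, relay, root, gate, index, core]
Visit shard; enqueue back, hub → queue [ingest, relay, root, gate, index, core, back, hub]
Visit ingest → queue [relay, root, gate, index, core, back, hub]
Visit relay → queue [root, gate, index, core, back, hub]
Visit root → queue [gate, index, core, back, hub]
Visit gate; enqueue mirror → queue [index, core, back, hub, mirror]
Visit index; enqueue leaf → queue [core, back, hub, mirror, leaf]
Visit core → queue [back, hub, mirror, leaf]
Visit back → queue [hub, mirror, leaf]
Visit hub → queue [mirror, leaf]
Visit mirror → queue [leaf]
Visit leaf → queue []

ledger -> cache -> front -> mesh -> shard -> ingest -> relay -> root -> gate -> index -> core -> back -> hub -> mirror -> leaf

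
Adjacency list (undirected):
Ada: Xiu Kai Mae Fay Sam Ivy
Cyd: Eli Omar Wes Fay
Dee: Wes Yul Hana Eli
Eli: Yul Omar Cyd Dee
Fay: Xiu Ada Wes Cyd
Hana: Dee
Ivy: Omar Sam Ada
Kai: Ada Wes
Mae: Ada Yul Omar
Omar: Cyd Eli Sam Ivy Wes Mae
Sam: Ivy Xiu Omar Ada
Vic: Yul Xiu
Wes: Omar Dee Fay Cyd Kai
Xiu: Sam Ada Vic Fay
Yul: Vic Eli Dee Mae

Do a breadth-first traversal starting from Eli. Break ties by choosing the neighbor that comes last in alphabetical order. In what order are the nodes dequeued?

Eli Yul Omar Dee Cyd Vic Mae Wes Sam Ivy Hana Fay Xiu Ada Kai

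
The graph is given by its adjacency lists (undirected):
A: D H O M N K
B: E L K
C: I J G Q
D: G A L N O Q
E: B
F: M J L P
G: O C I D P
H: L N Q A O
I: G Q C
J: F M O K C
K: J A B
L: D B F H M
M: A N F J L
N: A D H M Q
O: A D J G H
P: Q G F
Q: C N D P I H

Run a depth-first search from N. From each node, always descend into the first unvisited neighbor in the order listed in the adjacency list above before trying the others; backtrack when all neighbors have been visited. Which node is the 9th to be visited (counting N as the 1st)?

L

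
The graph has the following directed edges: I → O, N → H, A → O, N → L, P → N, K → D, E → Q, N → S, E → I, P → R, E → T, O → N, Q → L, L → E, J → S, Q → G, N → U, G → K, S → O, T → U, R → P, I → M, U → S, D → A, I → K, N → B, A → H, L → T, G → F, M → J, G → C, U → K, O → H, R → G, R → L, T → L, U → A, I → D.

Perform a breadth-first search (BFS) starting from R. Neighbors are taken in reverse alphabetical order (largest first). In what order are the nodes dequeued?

R → P → L → G → N → T → E → K → F → C → U → S → H → B → Q → I → D → A → O → M → J

Visit R; enqueue P, L, G → queue [P, L, G]
Visit P; enqueue N → queue [L, G, N]
Visit L; enqueue T, E → queue [G, N, T, E]
Visit G; enqueue K, F, C → queue [N, T, E, K, F, C]
Visit N; enqueue U, S, H, B → queue [T, E, K, F, C, U, S, H, B]
Visit T → queue [E, K, F, C, U, S, H, B]
Visit E; enqueue Q, I → queue [K, F, C, U, S, H, B, Q, I]
Visit K; enqueue D → queue [F, C, U, S, H, B, Q, I, D]
Visit F → queue [C, U, S, H, B, Q, I, D]
Visit C → queue [U, S, H, B, Q, I, D]
Visit U; enqueue A → queue [S, H, B, Q, I, D, A]
Visit S; enqueue O → queue [H, B, Q, I, D, A, O]
Visit H → queue [B, Q, I, D, A, O]
Visit B → queue [Q, I, D, A, O]
Visit Q → queue [I, D, A, O]
Visit I; enqueue M → queue [D, A, O, M]
Visit D → queue [A, O, M]
Visit A → queue [O, M]
Visit O → queue [M]
Visit M; enqueue J → queue [J]
Visit J → queue []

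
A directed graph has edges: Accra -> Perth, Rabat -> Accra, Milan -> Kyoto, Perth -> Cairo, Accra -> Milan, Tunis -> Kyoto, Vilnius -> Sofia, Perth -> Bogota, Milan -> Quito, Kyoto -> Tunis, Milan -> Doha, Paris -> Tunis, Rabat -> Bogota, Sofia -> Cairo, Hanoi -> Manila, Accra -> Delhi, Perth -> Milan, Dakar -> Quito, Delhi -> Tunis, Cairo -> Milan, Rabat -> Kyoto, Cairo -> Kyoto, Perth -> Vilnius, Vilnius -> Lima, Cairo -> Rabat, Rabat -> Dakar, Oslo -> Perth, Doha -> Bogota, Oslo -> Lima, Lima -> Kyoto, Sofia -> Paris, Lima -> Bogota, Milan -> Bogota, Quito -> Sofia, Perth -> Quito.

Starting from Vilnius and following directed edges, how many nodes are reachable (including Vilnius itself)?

BFS from Vilnius visits: Vilnius, Lima, Sofia, Bogota, Kyoto, Cairo, Paris, Tunis, Milan, Rabat, Doha, Quito, Accra, Dakar, Delhi, Perth
Reachable nodes: 16 of 19 total.

16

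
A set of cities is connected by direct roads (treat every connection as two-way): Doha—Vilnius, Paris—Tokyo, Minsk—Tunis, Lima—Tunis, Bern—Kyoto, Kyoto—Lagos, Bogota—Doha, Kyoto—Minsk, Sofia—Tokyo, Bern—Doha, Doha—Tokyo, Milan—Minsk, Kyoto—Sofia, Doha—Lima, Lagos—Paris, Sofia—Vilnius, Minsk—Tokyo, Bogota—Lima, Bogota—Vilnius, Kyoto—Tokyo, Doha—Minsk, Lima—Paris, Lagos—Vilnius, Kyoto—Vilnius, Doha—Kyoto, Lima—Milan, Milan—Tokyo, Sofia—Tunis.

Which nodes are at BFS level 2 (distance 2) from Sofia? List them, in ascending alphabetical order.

Level 0: Sofia
Level 1: Kyoto, Tokyo, Tunis, Vilnius
Level 2: Bern, Bogota, Doha, Lagos, Lima, Milan, Minsk, Paris

Bern, Bogota, Doha, Lagos, Lima, Milan, Minsk, Paris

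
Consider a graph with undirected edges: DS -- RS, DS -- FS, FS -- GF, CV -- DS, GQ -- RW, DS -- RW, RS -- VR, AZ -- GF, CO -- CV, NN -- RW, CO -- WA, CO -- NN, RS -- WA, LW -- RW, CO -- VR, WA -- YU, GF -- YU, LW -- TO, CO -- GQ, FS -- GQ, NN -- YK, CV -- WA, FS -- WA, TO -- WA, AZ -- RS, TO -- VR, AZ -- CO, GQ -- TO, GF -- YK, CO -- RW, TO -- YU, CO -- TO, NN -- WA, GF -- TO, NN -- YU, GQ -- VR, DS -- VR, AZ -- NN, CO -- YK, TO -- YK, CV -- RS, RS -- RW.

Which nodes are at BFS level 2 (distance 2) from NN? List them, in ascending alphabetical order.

CV, DS, FS, GF, GQ, LW, RS, TO, VR

Level 0: NN
Level 1: AZ, CO, RW, WA, YK, YU
Level 2: CV, DS, FS, GF, GQ, LW, RS, TO, VR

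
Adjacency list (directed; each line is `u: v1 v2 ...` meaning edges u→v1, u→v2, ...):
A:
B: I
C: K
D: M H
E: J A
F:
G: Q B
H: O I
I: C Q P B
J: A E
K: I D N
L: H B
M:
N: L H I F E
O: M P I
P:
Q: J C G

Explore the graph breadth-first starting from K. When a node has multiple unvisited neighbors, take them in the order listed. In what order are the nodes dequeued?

K, I, D, N, C, Q, P, B, M, H, L, F, E, J, G, O, A

Visit K; enqueue I, D, N → queue [I, D, N]
Visit I; enqueue C, Q, P, B → queue [D, N, C, Q, P, B]
Visit D; enqueue M, H → queue [N, C, Q, P, B, M, H]
Visit N; enqueue L, F, E → queue [C, Q, P, B, M, H, L, F, E]
Visit C → queue [Q, P, B, M, H, L, F, E]
Visit Q; enqueue J, G → queue [P, B, M, H, L, F, E, J, G]
Visit P → queue [B, M, H, L, F, E, J, G]
Visit B → queue [M, H, L, F, E, J, G]
Visit M → queue [H, L, F, E, J, G]
Visit H; enqueue O → queue [L, F, E, J, G, O]
Visit L → queue [F, E, J, G, O]
Visit F → queue [E, J, G, O]
Visit E; enqueue A → queue [J, G, O, A]
Visit J → queue [G, O, A]
Visit G → queue [O, A]
Visit O → queue [A]
Visit A → queue []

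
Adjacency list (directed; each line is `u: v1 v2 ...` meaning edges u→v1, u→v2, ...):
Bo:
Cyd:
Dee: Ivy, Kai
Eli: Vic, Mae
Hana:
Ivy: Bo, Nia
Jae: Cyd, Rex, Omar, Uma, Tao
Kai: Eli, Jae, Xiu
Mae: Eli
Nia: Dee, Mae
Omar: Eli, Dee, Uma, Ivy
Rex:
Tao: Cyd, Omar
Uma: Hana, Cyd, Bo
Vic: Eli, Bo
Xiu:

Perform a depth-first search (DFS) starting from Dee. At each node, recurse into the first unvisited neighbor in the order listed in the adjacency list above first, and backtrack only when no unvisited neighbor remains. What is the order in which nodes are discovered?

Dee, Ivy, Bo, Nia, Mae, Eli, Vic, Kai, Jae, Cyd, Rex, Omar, Uma, Hana, Tao, Xiu

Visit Dee
Dee → Ivy
Ivy → Bo
Ivy → Nia
Nia → Mae
Mae → Eli
Eli → Vic
Dee → Kai
Kai → Jae
Jae → Cyd
Jae → Rex
Jae → Omar
Omar → Uma
Uma → Hana
Jae → Tao
Kai → Xiu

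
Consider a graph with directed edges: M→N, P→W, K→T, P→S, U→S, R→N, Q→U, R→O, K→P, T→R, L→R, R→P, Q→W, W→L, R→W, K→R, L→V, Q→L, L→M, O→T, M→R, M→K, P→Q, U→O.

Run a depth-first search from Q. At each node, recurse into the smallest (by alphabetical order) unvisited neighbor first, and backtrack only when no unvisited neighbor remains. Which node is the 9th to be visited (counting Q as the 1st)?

N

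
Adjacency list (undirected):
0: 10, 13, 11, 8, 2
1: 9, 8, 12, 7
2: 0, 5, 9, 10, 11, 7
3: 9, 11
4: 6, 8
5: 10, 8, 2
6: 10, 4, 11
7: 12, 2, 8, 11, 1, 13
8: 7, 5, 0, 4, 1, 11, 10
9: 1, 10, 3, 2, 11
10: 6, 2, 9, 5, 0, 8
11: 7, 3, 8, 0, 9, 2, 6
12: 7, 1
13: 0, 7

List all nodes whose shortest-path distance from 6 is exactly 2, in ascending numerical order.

Level 0: 6
Level 1: 4, 10, 11
Level 2: 0, 2, 3, 5, 7, 8, 9
Level 3: 1, 12, 13

0, 2, 3, 5, 7, 8, 9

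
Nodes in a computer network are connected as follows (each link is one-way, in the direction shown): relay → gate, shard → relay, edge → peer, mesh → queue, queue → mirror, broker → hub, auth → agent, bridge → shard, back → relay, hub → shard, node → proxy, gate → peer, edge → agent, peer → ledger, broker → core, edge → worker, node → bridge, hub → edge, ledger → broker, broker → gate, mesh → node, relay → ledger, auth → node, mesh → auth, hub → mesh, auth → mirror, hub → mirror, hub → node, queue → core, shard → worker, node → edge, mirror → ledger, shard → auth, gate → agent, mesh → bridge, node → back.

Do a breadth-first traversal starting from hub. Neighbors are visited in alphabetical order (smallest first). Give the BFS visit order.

hub -> edge -> mesh -> mirror -> node -> shard -> agent -> peer -> worker -> auth -> bridge -> queue -> ledger -> back -> proxy -> relay -> core -> broker -> gate

Visit hub; enqueue edge, mesh, mirror, node, shard → queue [edge, mesh, mirror, node, shard]
Visit edge; enqueue agent, peer, worker → queue [mesh, mirror, node, shard, agent, peer, worker]
Visit mesh; enqueue auth, bridge, queue → queue [mirror, node, shard, agent, peer, worker, auth, bridge, queue]
Visit mirror; enqueue ledger → queue [node, shard, agent, peer, worker, auth, bridge, queue, ledger]
Visit node; enqueue back, proxy → queue [shard, agent, peer, worker, auth, bridge, queue, ledger, back, proxy]
Visit shard; enqueue relay → queue [agent, peer, worker, auth, bridge, queue, ledger, back, proxy, relay]
Visit agent → queue [peer, worker, auth, bridge, queue, ledger, back, proxy, relay]
Visit peer → queue [worker, auth, bridge, queue, ledger, back, proxy, relay]
Visit worker → queue [auth, bridge, queue, ledger, back, proxy, relay]
Visit auth → queue [bridge, queue, ledger, back, proxy, relay]
Visit bridge → queue [queue, ledger, back, proxy, relay]
Visit queue; enqueue core → queue [ledger, back, proxy, relay, core]
Visit ledger; enqueue broker → queue [back, proxy, relay, core, broker]
Visit back → queue [proxy, relay, core, broker]
Visit proxy → queue [relay, core, broker]
Visit relay; enqueue gate → queue [core, broker, gate]
Visit core → queue [broker, gate]
Visit broker → queue [gate]
Visit gate → queue []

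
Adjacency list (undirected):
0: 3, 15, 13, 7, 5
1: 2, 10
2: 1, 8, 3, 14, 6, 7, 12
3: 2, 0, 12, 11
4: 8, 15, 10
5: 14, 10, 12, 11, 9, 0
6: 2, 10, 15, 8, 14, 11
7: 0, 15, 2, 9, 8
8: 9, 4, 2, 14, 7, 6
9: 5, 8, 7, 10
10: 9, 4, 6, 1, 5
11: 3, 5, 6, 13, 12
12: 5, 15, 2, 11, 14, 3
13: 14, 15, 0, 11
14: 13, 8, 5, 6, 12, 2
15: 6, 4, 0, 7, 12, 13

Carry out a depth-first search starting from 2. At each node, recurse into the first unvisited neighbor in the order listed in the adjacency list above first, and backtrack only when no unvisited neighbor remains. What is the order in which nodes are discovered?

2, 1, 10, 9, 5, 14, 13, 15, 6, 8, 4, 7, 0, 3, 12, 11

Visit 2
2 → 1
1 → 10
10 → 9
9 → 5
5 → 14
14 → 13
13 → 15
15 → 6
6 → 8
8 → 4
8 → 7
7 → 0
0 → 3
3 → 12
12 → 11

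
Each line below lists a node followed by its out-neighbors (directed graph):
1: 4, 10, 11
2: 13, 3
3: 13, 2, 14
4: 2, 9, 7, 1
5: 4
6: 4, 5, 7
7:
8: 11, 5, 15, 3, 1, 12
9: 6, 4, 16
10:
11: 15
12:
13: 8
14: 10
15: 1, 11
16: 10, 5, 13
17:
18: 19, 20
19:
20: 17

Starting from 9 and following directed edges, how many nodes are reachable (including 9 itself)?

16

BFS from 9 visits: 9, 4, 6, 16, 1, 2, 7, 5, 10, 13, 11, 3, 8, 15, 14, 12
Reachable nodes: 16 of 20 total.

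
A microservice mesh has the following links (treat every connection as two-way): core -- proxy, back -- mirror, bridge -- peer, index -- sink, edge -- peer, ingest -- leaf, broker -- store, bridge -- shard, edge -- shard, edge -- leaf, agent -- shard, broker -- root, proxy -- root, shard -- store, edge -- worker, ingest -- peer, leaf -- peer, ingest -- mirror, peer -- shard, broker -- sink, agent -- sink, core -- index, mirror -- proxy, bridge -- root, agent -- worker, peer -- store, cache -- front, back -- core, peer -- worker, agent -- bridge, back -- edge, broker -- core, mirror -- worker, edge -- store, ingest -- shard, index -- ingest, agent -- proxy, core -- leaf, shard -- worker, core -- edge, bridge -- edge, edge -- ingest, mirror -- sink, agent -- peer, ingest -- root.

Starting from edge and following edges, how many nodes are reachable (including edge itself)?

BFS from edge visits: edge, worker, store, shard, peer, leaf, ingest, core, bridge, back, mirror, agent, broker, root, index, proxy, sink
Reachable nodes: 17 of 19 total.

17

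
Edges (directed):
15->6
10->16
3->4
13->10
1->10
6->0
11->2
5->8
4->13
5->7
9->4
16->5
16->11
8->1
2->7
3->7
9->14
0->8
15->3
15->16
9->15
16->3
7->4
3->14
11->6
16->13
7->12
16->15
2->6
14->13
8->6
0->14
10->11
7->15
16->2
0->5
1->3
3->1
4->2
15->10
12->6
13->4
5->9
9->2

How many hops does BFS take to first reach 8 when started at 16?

Level 0: 16
Level 1: 2, 3, 5, 11, 13, 15
Level 2: 1, 4, 6, 7, 8, 9, 10, 14
Level 3: 0, 12
8 first appears at level 2.

2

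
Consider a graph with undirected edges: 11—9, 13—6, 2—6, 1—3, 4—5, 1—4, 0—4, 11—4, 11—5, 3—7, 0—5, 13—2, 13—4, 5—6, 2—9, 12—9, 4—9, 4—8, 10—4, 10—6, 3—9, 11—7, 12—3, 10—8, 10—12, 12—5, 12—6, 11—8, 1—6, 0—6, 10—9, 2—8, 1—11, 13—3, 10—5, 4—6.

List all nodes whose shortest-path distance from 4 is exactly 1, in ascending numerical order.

Level 0: 4
Level 1: 0, 1, 5, 6, 8, 9, 10, 11, 13
Level 2: 2, 3, 7, 12

0, 1, 5, 6, 8, 9, 10, 11, 13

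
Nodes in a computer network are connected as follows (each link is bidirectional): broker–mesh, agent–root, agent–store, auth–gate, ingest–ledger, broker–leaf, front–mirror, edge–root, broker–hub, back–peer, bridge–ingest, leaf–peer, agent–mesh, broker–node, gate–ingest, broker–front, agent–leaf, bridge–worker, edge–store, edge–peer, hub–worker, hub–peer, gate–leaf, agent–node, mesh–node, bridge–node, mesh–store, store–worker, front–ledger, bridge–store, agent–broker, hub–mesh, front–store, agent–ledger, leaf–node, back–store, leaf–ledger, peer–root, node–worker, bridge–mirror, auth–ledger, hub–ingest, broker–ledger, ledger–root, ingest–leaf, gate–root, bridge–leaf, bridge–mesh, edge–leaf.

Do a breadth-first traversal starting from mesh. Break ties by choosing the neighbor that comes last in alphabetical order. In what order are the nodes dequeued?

Visit mesh; enqueue store, node, hub, broker, bridge, agent → queue [store, node, hub, broker, bridge, agent]
Visit store; enqueue worker, front, edge, back → queue [node, hub, broker, bridge, agent, worker, front, edge, back]
Visit node; enqueue leaf → queue [hub, broker, bridge, agent, worker, front, edge, back, leaf]
Visit hub; enqueue peer, ingest → queue [broker, bridge, agent, worker, front, edge, back, leaf, peer, ingest]
Visit broker; enqueue ledger → queue [bridge, agent, worker, front, edge, back, leaf, peer, ingest, ledger]
Visit bridge; enqueue mirror → queue [agent, worker, front, edge, back, leaf, peer, ingest, ledger, mirror]
Visit agent; enqueue root → queue [worker, front, edge, back, leaf, peer, ingest, ledger, mirror, root]
Visit worker → queue [front, edge, back, leaf, peer, ingest, ledger, mirror, root]
Visit front → queue [edge, back, leaf, peer, ingest, ledger, mirror, root]
Visit edge → queue [back, leaf, peer, ingest, ledger, mirror, root]
Visit back → queue [leaf, peer, ingest, ledger, mirror, root]
Visit leaf; enqueue gate → queue [peer, ingest, ledger, mirror, root, gate]
Visit peer → queue [ingest, ledger, mirror, root, gate]
Visit ingest → queue [ledger, mirror, root, gate]
Visit ledger; enqueue auth → queue [mirror, root, gate, auth]
Visit mirror → queue [root, gate, auth]
Visit root → queue [gate, auth]
Visit gate → queue [auth]
Visit auth → queue []

mesh store node hub broker bridge agent worker front edge back leaf peer ingest ledger mirror root gate auth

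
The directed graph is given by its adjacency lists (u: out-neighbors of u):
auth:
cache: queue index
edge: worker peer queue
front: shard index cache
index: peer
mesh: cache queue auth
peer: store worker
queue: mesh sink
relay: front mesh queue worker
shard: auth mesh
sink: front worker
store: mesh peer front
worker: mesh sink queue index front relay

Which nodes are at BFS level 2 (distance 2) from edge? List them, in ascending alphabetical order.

front, index, mesh, relay, sink, store

Level 0: edge
Level 1: peer, queue, worker
Level 2: front, index, mesh, relay, sink, store
Level 3: auth, cache, shard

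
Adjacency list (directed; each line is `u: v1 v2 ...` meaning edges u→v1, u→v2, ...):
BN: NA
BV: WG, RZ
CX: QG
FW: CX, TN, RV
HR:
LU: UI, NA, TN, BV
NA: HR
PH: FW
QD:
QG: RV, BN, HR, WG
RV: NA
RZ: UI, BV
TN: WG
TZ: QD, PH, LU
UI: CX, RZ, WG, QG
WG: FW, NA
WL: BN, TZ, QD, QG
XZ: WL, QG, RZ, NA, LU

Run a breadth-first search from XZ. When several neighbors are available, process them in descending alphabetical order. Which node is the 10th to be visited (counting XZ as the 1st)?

UI

Visit XZ; enqueue WL, RZ, QG, NA, LU → queue [WL, RZ, QG, NA, LU]
Visit WL; enqueue TZ, QD, BN → queue [RZ, QG, NA, LU, TZ, QD, BN]
Visit RZ; enqueue UI, BV → queue [QG, NA, LU, TZ, QD, BN, UI, BV]
Visit QG; enqueue WG, RV, HR → queue [NA, LU, TZ, QD, BN, UI, BV, WG, RV, HR]
Visit NA → queue [LU, TZ, QD, BN, UI, BV, WG, RV, HR]
Visit LU; enqueue TN → queue [TZ, QD, BN, UI, BV, WG, RV, HR, TN]
Visit TZ; enqueue PH → queue [QD, BN, UI, BV, WG, RV, HR, TN, PH]
Visit QD → queue [BN, UI, BV, WG, RV, HR, TN, PH]
Visit BN → queue [UI, BV, WG, RV, HR, TN, PH]
Visit UI; enqueue CX → queue [BV, WG, RV, HR, TN, PH, CX]
Visit BV → queue [WG, RV, HR, TN, PH, CX]
Visit WG; enqueue FW → queue [RV, HR, TN, PH, CX, FW]
Visit RV → queue [HR, TN, PH, CX, FW]
Visit HR → queue [TN, PH, CX, FW]
Visit TN → queue [PH, CX, FW]
Visit PH → queue [CX, FW]
Visit CX → queue [FW]
Visit FW → queue []

Visit order: XZ, WL, RZ, QG, NA, LU, TZ, QD, BN, UI, BV, WG, RV, HR, TN, PH, CX, FW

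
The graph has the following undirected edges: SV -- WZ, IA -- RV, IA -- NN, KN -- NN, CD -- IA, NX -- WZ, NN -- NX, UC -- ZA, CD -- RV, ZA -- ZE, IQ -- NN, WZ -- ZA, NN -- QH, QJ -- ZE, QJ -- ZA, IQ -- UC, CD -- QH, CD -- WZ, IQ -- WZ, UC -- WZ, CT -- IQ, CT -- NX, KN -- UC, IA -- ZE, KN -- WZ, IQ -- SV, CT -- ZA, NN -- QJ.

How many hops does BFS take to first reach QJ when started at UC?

2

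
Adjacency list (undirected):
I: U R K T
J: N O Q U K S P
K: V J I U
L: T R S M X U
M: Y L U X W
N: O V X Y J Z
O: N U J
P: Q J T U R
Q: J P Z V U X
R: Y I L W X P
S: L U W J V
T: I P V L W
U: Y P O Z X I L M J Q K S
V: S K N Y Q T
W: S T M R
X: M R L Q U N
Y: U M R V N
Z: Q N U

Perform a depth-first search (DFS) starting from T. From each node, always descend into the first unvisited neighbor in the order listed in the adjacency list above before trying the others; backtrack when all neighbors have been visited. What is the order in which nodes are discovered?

Visit T
T → I
I → U
U → Y
Y → M
M → L
L → R
R → W
W → S
S → J
J → N
N → O
N → V
V → K
V → Q
Q → P
Q → Z
Q → X

T → I → U → Y → M → L → R → W → S → J → N → O → V → K → Q → P → Z → X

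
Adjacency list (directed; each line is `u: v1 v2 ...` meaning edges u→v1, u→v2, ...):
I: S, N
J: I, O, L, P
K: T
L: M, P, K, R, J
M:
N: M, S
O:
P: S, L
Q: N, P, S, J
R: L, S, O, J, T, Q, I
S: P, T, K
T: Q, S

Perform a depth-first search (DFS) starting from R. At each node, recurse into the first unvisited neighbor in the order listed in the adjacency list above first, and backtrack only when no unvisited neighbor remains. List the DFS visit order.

Visit R
R → L
L → M
L → P
P → S
S → T
T → Q
Q → N
Q → J
J → I
J → O
S → K

R, L, M, P, S, T, Q, N, J, I, O, K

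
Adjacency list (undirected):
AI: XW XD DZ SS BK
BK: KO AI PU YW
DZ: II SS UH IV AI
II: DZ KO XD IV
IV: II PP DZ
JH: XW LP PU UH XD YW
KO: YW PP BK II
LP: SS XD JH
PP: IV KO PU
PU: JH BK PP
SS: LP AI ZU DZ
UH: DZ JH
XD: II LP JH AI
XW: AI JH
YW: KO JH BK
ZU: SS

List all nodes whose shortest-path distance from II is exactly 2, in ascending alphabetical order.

Level 0: II
Level 1: DZ, IV, KO, XD
Level 2: AI, BK, JH, LP, PP, SS, UH, YW
Level 3: PU, XW, ZU

AI, BK, JH, LP, PP, SS, UH, YW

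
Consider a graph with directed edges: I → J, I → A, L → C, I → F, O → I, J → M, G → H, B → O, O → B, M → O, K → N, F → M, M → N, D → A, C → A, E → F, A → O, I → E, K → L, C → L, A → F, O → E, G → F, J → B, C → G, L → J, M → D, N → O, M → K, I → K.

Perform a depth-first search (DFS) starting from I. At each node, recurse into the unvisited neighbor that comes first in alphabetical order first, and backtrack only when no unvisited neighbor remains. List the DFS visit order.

Visit I
I → A
A → F
F → M
M → D
M → K
K → L
L → C
C → G
G → H
L → J
J → B
B → O
O → E
K → N

I, A, F, M, D, K, L, C, G, H, J, B, O, E, N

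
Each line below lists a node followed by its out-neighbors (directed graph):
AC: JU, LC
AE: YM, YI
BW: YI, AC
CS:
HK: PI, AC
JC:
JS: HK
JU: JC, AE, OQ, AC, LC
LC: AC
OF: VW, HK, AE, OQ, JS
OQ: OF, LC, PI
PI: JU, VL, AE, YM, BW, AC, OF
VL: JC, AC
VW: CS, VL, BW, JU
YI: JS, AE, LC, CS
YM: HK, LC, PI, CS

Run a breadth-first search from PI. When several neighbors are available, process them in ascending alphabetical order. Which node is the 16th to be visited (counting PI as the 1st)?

CS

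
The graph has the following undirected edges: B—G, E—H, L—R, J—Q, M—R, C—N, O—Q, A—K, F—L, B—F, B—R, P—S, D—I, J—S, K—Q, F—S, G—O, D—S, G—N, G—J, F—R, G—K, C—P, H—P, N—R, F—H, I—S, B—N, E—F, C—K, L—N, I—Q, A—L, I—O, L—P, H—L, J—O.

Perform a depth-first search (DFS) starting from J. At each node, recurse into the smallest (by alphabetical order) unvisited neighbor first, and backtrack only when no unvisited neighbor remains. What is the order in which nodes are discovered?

J → G → B → F → E → H → L → A → K → C → N → R → M → P → S → D → I → O → Q

Visit J
J → G
G → B
B → F
F → E
E → H
H → L
L → A
A → K
K → C
C → N
N → R
R → M
C → P
P → S
S → D
D → I
I → O
O → Q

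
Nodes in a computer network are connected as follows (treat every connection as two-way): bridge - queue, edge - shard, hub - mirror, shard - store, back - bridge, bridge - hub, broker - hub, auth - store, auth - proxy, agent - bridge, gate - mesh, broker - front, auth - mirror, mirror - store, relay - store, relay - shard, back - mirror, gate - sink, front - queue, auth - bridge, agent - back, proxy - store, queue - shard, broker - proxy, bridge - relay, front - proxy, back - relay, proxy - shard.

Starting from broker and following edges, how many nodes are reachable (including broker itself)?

14

BFS from broker visits: broker, proxy, hub, front, store, shard, auth, mirror, bridge, queue, relay, edge, back, agent
Reachable nodes: 14 of 17 total.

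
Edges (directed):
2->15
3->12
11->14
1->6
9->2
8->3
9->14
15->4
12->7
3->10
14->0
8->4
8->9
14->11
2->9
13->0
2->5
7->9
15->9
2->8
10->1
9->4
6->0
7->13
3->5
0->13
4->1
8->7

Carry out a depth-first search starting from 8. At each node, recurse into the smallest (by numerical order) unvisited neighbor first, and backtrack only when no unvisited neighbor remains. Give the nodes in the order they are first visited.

8 -> 3 -> 5 -> 10 -> 1 -> 6 -> 0 -> 13 -> 12 -> 7 -> 9 -> 2 -> 15 -> 4 -> 14 -> 11

Visit 8
8 → 3
3 → 5
3 → 10
10 → 1
1 → 6
6 → 0
0 → 13
3 → 12
12 → 7
7 → 9
9 → 2
2 → 15
15 → 4
9 → 14
14 → 11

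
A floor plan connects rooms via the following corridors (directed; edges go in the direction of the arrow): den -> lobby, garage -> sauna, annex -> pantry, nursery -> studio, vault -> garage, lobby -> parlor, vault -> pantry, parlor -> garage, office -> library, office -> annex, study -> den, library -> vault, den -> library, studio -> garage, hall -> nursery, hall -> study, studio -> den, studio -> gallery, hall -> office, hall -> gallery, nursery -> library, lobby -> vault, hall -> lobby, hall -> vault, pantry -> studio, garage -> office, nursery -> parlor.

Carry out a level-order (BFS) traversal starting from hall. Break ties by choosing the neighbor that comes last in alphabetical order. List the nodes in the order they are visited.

Visit hall; enqueue vault, study, office, nursery, lobby, gallery → queue [vault, study, office, nursery, lobby, gallery]
Visit vault; enqueue pantry, garage → queue [study, office, nursery, lobby, gallery, pantry, garage]
Visit study; enqueue den → queue [office, nursery, lobby, gallery, pantry, garage, den]
Visit office; enqueue library, annex → queue [nursery, lobby, gallery, pantry, garage, den, library, annex]
Visit nursery; enqueue studio, parlor → queue [lobby, gallery, pantry, garage, den, library, annex, studio, parlor]
Visit lobby → queue [gallery, pantry, garage, den, library, annex, studio, parlor]
Visit gallery → queue [pantry, garage, den, library, annex, studio, parlor]
Visit pantry → queue [garage, den, library, annex, studio, parlor]
Visit garage; enqueue sauna → queue [den, library, annex, studio, parlor, sauna]
Visit den → queue [library, annex, studio, parlor, sauna]
Visit library → queue [annex, studio, parlor, sauna]
Visit annex → queue [studio, parlor, sauna]
Visit studio → queue [parlor, sauna]
Visit parlor → queue [sauna]
Visit sauna → queue []

hall → vault → study → office → nursery → lobby → gallery → pantry → garage → den → library → annex → studio → parlor → sauna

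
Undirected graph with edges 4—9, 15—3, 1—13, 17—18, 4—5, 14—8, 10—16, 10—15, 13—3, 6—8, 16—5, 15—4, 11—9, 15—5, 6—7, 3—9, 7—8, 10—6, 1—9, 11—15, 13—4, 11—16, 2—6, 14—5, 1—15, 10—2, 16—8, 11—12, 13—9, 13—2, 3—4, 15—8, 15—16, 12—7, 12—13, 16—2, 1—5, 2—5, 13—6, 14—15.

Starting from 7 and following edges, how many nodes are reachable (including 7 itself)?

BFS from 7 visits: 7, 6, 8, 12, 2, 10, 13, 14, 15, 16, 11, 5, 1, 3, 4, 9
Reachable nodes: 16 of 18 total.

16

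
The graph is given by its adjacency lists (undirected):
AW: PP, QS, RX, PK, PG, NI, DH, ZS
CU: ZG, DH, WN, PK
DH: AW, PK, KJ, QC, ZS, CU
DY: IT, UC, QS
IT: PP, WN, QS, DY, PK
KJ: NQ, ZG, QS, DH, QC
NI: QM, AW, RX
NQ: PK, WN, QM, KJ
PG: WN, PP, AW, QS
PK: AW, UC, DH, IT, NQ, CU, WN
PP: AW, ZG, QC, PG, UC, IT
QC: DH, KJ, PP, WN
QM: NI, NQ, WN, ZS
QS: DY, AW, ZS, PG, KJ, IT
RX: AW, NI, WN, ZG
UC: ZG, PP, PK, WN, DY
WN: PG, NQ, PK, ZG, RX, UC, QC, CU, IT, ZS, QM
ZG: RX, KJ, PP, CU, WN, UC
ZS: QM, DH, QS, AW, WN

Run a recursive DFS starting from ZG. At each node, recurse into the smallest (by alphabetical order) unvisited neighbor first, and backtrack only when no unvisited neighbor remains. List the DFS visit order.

ZG -> CU -> DH -> AW -> NI -> QM -> NQ -> KJ -> QC -> PP -> IT -> DY -> QS -> PG -> WN -> PK -> UC -> RX -> ZS

Visit ZG
ZG → CU
CU → DH
DH → AW
AW → NI
NI → QM
QM → NQ
NQ → KJ
KJ → QC
QC → PP
PP → IT
IT → DY
DY → QS
QS → PG
PG → WN
WN → PK
PK → UC
WN → RX
WN → ZS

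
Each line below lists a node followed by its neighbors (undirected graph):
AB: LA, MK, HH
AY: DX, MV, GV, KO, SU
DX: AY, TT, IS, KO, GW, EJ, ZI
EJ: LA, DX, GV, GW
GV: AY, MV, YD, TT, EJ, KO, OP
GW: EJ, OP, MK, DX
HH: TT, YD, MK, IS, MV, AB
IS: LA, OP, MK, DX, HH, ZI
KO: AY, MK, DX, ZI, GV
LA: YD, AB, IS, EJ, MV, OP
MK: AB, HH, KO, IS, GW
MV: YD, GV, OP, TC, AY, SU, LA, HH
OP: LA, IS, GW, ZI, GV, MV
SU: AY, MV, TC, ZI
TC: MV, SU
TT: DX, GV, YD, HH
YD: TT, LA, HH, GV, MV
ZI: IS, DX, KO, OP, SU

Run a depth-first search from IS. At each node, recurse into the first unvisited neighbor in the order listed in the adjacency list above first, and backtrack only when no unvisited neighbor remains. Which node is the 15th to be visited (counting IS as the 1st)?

Visit IS
IS → LA
LA → YD
YD → TT
TT → DX
DX → AY
AY → MV
MV → GV
GV → EJ
EJ → GW
GW → OP
OP → ZI
ZI → KO
KO → MK
MK → AB
AB → HH
ZI → SU
SU → TC

Visit order: IS, LA, YD, TT, DX, AY, MV, GV, EJ, GW, OP, ZI, KO, MK, AB, HH, SU, TC

AB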